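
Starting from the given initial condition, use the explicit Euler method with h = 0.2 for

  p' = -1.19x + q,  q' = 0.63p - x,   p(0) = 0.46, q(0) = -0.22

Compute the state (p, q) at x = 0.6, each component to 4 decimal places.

Euler on (p,q): p_{n+1} = p_n + h·p', q_{n+1} = q_n + h·q'.
0.000000: (0.460000, -0.220000); f=(-0.220000, 0.289800) → (0.416000, -0.162040)
0.200000: (0.416000, -0.162040); f=(-0.400040, 0.062080) → (0.335992, -0.149624)
0.400000: (0.335992, -0.149624); f=(-0.625624, -0.188325) → (0.210867, -0.187289)
(p(0.6), q(0.6)) ≈ (0.2109, -0.1873)

0.2109, -0.1873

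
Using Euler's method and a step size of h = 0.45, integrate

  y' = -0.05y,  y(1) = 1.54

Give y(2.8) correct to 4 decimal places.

Euler: y_{n+1} = y_n + h·f(s_n, y_n).
s=1.000000, y=1.540000: f=-0.077000 → y ← 1.540000 + 0.45·(-0.077000) = 1.505350
s=1.450000, y=1.505350: f=-0.075268 → y ← 1.505350 + 0.45·(-0.075268) = 1.471480
s=1.900000, y=1.471480: f=-0.073574 → y ← 1.471480 + 0.45·(-0.073574) = 1.438371
s=2.350000, y=1.438371: f=-0.071919 → y ← 1.438371 + 0.45·(-0.071919) = 1.406008
y(2.8) ≈ 1.4060

1.4060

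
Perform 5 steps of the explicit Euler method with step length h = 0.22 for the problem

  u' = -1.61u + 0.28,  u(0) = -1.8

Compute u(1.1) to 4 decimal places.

Euler: u_{n+1} = u_n + h·f(s_n, u_n).
s=0.000000, u=-1.800000: f=3.178000 → u ← -1.800000 + 0.22·3.178000 = -1.100840
s=0.220000, u=-1.100840: f=2.052352 → u ← -1.100840 + 0.22·2.052352 = -0.649322
s=0.440000, u=-0.649322: f=1.325409 → u ← -0.649322 + 0.22·1.325409 = -0.357732
s=0.660000, u=-0.357732: f=0.855949 → u ← -0.357732 + 0.22·0.855949 = -0.169424
s=0.880000, u=-0.169424: f=0.552772 → u ← -0.169424 + 0.22·0.552772 = -0.047814
u(1.1) ≈ -0.0478

-0.0478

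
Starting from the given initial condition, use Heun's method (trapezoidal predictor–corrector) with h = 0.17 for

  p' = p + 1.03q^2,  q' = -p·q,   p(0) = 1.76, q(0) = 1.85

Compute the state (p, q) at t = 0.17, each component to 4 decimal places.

2.5824, 1.2803

Heun on (p,q): k1 = f(t_n, state_n); k2 = f(t_n + h, state_n + h·k1); state_{n+1} = state_n + (h/2)·(k1 + k2).
0.000000: (1.760000, 1.850000)
  k1 = (5.285175, -3.256000)
  predictor → (2.658480, 1.296480)
  k2 = (4.389766, -3.446666)
  → (2.582370, 1.280273)
(p(0.17), q(0.17)) ≈ (2.5824, 1.2803)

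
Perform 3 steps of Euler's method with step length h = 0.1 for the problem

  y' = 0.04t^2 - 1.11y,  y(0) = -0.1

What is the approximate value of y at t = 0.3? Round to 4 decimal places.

-0.0701

Euler: y_{n+1} = y_n + h·f(t_n, y_n).
t=0.000000, y=-0.100000: f=0.111000 → y ← -0.100000 + 0.1·0.111000 = -0.088900
t=0.100000, y=-0.088900: f=0.099079 → y ← -0.088900 + 0.1·0.099079 = -0.078992
t=0.200000, y=-0.078992: f=0.089281 → y ← -0.078992 + 0.1·0.089281 = -0.070064
y(0.3) ≈ -0.0701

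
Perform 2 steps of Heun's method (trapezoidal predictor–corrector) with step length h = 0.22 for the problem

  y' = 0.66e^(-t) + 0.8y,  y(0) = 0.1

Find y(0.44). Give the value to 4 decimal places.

0.4284

Heun: k1 = f(t_n, y_n); k2 = f(t_n + h, y_n + h·k1); y_{n+1} = y_n + (h/2)·(k1 + k2).
t=0.000000, y=0.100000:
  k1 = f(0.000000, 0.100000) = 0.740000
  k2 = f(0.220000, 0.262800) = 0.739902
  y ← 0.100000 + (0.22/2)·(0.740000 + 0.739902) = 0.262789
t=0.220000, y=0.262789:
  k1 = f(0.220000, 0.262789) = 0.739894
  k2 = f(0.440000, 0.425566) = 0.765517
  y ← 0.262789 + (0.22/2)·(0.739894 + 0.765517) = 0.428384
y(0.44) ≈ 0.4284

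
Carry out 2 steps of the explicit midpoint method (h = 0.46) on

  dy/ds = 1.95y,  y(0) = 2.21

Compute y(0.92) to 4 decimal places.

Midpoint: k1 = f(s_n, y_n); k2 = f(s_n + h/2, y_n + (h/2)·k1); y_{n+1} = y_n + h·k2.
s=0.000000, y=2.210000:
  k1 = f(0.000000, 2.210000) = 4.309500
  k2 = f(0.230000, 3.201185) = 6.242311
  y ← 2.210000 + 0.46·6.242311 = 5.081463
s=0.460000, y=5.081463:
  k1 = f(0.460000, 5.081463) = 9.908853
  k2 = f(0.690000, 7.360499) = 14.352973
  y ← 5.081463 + 0.46·14.352973 = 11.683831
y(0.92) ≈ 11.6838

11.6838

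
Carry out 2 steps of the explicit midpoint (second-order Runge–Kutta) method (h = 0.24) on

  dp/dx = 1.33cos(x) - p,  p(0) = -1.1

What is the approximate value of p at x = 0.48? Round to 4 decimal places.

Midpoint: k1 = f(x_n, p_n); k2 = f(x_n + h/2, p_n + (h/2)·k1); p_{n+1} = p_n + h·k2.
x=0.000000, p=-1.100000:
  k1 = f(0.000000, -1.100000) = 2.430000
  k2 = f(0.120000, -0.808400) = 2.128835
  p ← -1.100000 + 0.24·2.128835 = -0.589079
x=0.240000, p=-0.589079:
  k1 = f(0.240000, -0.589079) = 1.880959
  k2 = f(0.360000, -0.363364) = 1.608107
  p ← -0.589079 + 0.24·1.608107 = -0.203134
p(0.48) ≈ -0.2031

-0.2031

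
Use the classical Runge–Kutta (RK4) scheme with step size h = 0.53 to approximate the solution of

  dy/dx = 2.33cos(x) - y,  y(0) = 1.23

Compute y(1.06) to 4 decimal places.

RK4: k1 = f(x_n, y_n); k2 = f(x_n + h/2, y_n + (h/2)·k1); k3 = f(x_n + h/2, y_n + (h/2)·k2); k4 = f(x_n + h, y_n + h·k3); y_{n+1} = y_n + (h/6)·(k1 + 2k2 + 2k3 + k4).
x=0.000000, y=1.230000:
  k1 = f(0.000000, 1.230000) = 1.100000
  k2 = f(0.265000, 1.521500) = 0.727166
  k3 = f(0.265000, 1.422699) = 0.825967
  k4 = f(0.530000, 1.667762) = 0.342578
  y ← 1.230000 + (0.53/6)·(k1 + 2k2 + 2k3 + k4) = 1.631814
x=0.530000, y=1.631814:
  k1 = f(0.530000, 1.631814) = 0.378526
  k2 = f(0.795000, 1.732124) = -0.100460
  k3 = f(0.795000, 1.605192) = 0.026471
  k4 = f(1.060000, 1.645844) = -0.506772
  y ← 1.631814 + (0.53/6)·(k1 + 2k2 + 2k3 + k4) = 1.607415
y(1.06) ≈ 1.6074

1.6074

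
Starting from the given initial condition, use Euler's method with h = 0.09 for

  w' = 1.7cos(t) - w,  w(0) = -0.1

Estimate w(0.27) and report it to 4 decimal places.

0.3405

Euler: w_{n+1} = w_n + h·f(t_n, w_n).
t=0.000000, w=-0.100000: f=1.800000 → w ← -0.100000 + 0.09·1.800000 = 0.062000
t=0.090000, w=0.062000: f=1.631120 → w ← 0.062000 + 0.09·1.631120 = 0.208801
t=0.180000, w=0.208801: f=1.463734 → w ← 0.208801 + 0.09·1.463734 = 0.340537
w(0.27) ≈ 0.3405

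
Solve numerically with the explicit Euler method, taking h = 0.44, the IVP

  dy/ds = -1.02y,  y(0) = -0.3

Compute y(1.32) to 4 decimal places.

-0.0502

Euler: y_{n+1} = y_n + h·f(s_n, y_n).
s=0.000000, y=-0.300000: f=0.306000 → y ← -0.300000 + 0.44·0.306000 = -0.165360
s=0.440000, y=-0.165360: f=0.168667 → y ← -0.165360 + 0.44·0.168667 = -0.091146
s=0.880000, y=-0.091146: f=0.092969 → y ← -0.091146 + 0.44·0.092969 = -0.050240
y(1.32) ≈ -0.0502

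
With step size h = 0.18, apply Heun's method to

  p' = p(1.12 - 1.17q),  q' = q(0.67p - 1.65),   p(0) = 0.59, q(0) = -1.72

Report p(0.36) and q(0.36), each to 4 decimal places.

1.5471, -1.2074

Heun on (p,q): k1 = f(s_n, state_n); k2 = f(s_n + h, state_n + h·k1); state_{n+1} = state_n + (h/2)·(k1 + k2).
0.000000: (0.590000, -1.720000)
  k1 = (1.848116, 2.158084)
  predictor → (0.922661, -1.331545)
  k2 = (2.470800, 1.373911)
  → (0.978702, -1.402120)
0.180000: (0.978702, -1.402120)
  k1 = (2.701690, 1.394085)
  predictor → (1.465007, -1.151185)
  k2 = (3.614005, 0.769505)
  → (1.547115, -1.207397)
(p(0.36), q(0.36)) ≈ (1.5471, -1.2074)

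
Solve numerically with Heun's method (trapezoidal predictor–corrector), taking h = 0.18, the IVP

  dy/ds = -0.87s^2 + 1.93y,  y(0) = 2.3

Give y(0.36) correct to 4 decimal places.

4.5409

Heun: k1 = f(s_n, y_n); k2 = f(s_n + h, y_n + h·k1); y_{n+1} = y_n + (h/2)·(k1 + k2).
s=0.000000, y=2.300000:
  k1 = f(0.000000, 2.300000) = 4.439000
  k2 = f(0.180000, 3.099020) = 5.952921
  y ← 2.300000 + (0.18/2)·(4.439000 + 5.952921) = 3.235273
s=0.180000, y=3.235273:
  k1 = f(0.180000, 3.235273) = 6.215889
  k2 = f(0.360000, 4.354133) = 8.290724
  y ← 3.235273 + (0.18/2)·(6.215889 + 8.290724) = 4.540868
y(0.36) ≈ 4.5409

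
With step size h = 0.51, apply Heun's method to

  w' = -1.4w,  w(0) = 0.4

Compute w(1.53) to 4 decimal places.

0.0633

Heun: k1 = f(x_n, w_n); k2 = f(x_n + h, w_n + h·k1); w_{n+1} = w_n + (h/2)·(k1 + k2).
x=0.000000, w=0.400000:
  k1 = f(0.000000, 0.400000) = -0.560000
  k2 = f(0.510000, 0.114400) = -0.160160
  w ← 0.400000 + (0.51/2)·(-0.560000 + (-0.160160)) = 0.216359
x=0.510000, w=0.216359:
  k1 = f(0.510000, 0.216359) = -0.302903
  k2 = f(1.020000, 0.061879) = -0.086630
  w ← 0.216359 + (0.51/2)·(-0.302903 + (-0.086630)) = 0.117028
x=1.020000, w=0.117028:
  k1 = f(1.020000, 0.117028) = -0.163840
  k2 = f(1.530000, 0.033470) = -0.046858
  w ← 0.117028 + (0.51/2)·(-0.163840 + (-0.046858)) = 0.063300
w(1.53) ≈ 0.0633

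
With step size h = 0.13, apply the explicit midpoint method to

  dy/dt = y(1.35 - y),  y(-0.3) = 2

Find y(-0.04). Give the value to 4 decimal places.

Midpoint: k1 = f(t_n, y_n); k2 = f(t_n + h/2, y_n + (h/2)·k1); y_{n+1} = y_n + h·k2.
t=-0.300000, y=2.000000:
  k1 = f(-0.300000, 2.000000) = -1.300000
  k2 = f(-0.235000, 1.915500) = -1.083215
  y ← 2.000000 + 0.13·(-1.083215) = 1.859182
t=-0.170000, y=1.859182:
  k1 = f(-0.170000, 1.859182) = -0.946662
  k2 = f(-0.105000, 1.797649) = -0.804716
  y ← 1.859182 + 0.13·(-0.804716) = 1.754569
y(-0.04) ≈ 1.7546

1.7546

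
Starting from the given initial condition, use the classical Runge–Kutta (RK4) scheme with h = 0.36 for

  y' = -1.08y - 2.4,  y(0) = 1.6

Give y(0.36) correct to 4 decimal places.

0.3690

RK4: k1 = f(x_n, y_n); k2 = f(x_n + h/2, y_n + (h/2)·k1); k3 = f(x_n + h/2, y_n + (h/2)·k2); k4 = f(x_n + h, y_n + h·k3); y_{n+1} = y_n + (h/6)·(k1 + 2k2 + 2k3 + k4).
x=0.000000, y=1.600000:
  k1 = f(0.000000, 1.600000) = -4.128000
  k2 = f(0.180000, 0.856960) = -3.325517
  k3 = f(0.180000, 1.001407) = -3.481520
  k4 = f(0.360000, 0.346653) = -2.774385
  y ← 1.600000 + (0.36/6)·(k1 + 2k2 + 2k3 + k4) = 0.369013
y(0.36) ≈ 0.3690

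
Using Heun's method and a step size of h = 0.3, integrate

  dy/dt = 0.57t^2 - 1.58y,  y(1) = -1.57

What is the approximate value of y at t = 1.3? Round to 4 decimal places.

-0.8127

Heun: k1 = f(t_n, y_n); k2 = f(t_n + h, y_n + h·k1); y_{n+1} = y_n + (h/2)·(k1 + k2).
t=1.000000, y=-1.570000:
  k1 = f(1.000000, -1.570000) = 3.050600
  k2 = f(1.300000, -0.654820) = 1.997916
  y ← -1.570000 + (0.3/2)·(3.050600 + 1.997916) = -0.812723
y(1.3) ≈ -0.8127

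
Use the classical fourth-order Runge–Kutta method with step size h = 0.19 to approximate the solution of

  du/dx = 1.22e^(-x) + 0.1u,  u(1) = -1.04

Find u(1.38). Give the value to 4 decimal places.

RK4: k1 = f(x_n, u_n); k2 = f(x_n + h/2, u_n + (h/2)·k1); k3 = f(x_n + h/2, u_n + (h/2)·k2); k4 = f(x_n + h, u_n + h·k3); u_{n+1} = u_n + (h/6)·(k1 + 2k2 + 2k3 + k4).
x=1.000000, u=-1.040000:
  k1 = f(1.000000, -1.040000) = 0.344813
  k2 = f(1.095000, -1.007243) = 0.307414
  k3 = f(1.095000, -1.010796) = 0.307059
  k4 = f(1.190000, -0.981659) = 0.272984
  u ← -1.040000 + (0.19/6)·(k1 + 2k2 + 2k3 + k4) = -0.981520
x=1.190000, u=-0.981520:
  k1 = f(1.190000, -0.981520) = 0.272998
  k2 = f(1.285000, -0.955585) = 0.241955
  k3 = f(1.285000, -0.958534) = 0.241660
  k4 = f(1.380000, -0.935604) = 0.213365
  u ← -0.981520 + (0.19/6)·(k1 + 2k2 + 2k3 + k4) = -0.935489
u(1.38) ≈ -0.9355

-0.9355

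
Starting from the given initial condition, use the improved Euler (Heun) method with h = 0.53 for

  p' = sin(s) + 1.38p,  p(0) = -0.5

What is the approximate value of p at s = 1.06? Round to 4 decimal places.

Heun: k1 = f(s_n, p_n); k2 = f(s_n + h, p_n + h·k1); p_{n+1} = p_n + (h/2)·(k1 + k2).
s=0.000000, p=-0.500000:
  k1 = f(0.000000, -0.500000) = -0.690000
  k2 = f(0.530000, -0.865700) = -0.689133
  p ← -0.500000 + (0.53/2)·(-0.690000 + (-0.689133)) = -0.865470
s=0.530000, p=-0.865470:
  k1 = f(0.530000, -0.865470) = -0.688815
  k2 = f(1.060000, -1.230542) = -0.825793
  p ← -0.865470 + (0.53/2)·(-0.688815 + (-0.825793)) = -1.266841
p(1.06) ≈ -1.2668

-1.2668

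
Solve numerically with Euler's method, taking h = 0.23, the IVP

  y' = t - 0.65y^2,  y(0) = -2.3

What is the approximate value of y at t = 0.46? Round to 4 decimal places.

Euler: y_{n+1} = y_n + h·f(t_n, y_n).
t=0.000000, y=-2.300000: f=-3.438500 → y ← -2.300000 + 0.23·(-3.438500) = -3.090855
t=0.230000, y=-3.090855: f=-5.979700 → y ← -3.090855 + 0.23·(-5.979700) = -4.466186
y(0.46) ≈ -4.4662

-4.4662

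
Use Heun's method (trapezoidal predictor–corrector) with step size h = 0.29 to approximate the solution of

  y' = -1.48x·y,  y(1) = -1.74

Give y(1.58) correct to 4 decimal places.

-0.6242

Heun: k1 = f(x_n, y_n); k2 = f(x_n + h, y_n + h·k1); y_{n+1} = y_n + (h/2)·(k1 + k2).
x=1.000000, y=-1.740000:
  k1 = f(1.000000, -1.740000) = 2.575200
  k2 = f(1.290000, -0.993192) = 1.896202
  y ← -1.740000 + (0.29/2)·(2.575200 + 1.896202) = -1.091647
x=1.290000, y=-1.091647:
  k1 = f(1.290000, -1.091647) = 2.084172
  k2 = f(1.580000, -0.487237) = 1.139355
  y ← -1.091647 + (0.29/2)·(2.084172 + 1.139355) = -0.624235
y(1.58) ≈ -0.6242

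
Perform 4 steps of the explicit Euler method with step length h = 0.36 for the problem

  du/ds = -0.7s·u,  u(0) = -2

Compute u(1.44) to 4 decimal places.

Euler: u_{n+1} = u_n + h·f(s_n, u_n).
s=0.000000, u=-2.000000: f=0.000000 → u ← -2.000000 + 0.36·0.000000 = -2.000000
s=0.360000, u=-2.000000: f=0.504000 → u ← -2.000000 + 0.36·0.504000 = -1.818560
s=0.720000, u=-1.818560: f=0.916554 → u ← -1.818560 + 0.36·0.916554 = -1.488600
s=1.080000, u=-1.488600: f=1.125382 → u ← -1.488600 + 0.36·1.125382 = -1.083463
u(1.44) ≈ -1.0835

-1.0835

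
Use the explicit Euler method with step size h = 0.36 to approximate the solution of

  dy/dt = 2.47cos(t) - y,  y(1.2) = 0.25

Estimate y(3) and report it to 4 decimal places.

Euler: y_{n+1} = y_n + h·f(t_n, y_n).
t=1.200000, y=0.250000: f=0.645024 → y ← 0.250000 + 0.36·0.645024 = 0.482209
t=1.560000, y=0.482209: f=-0.455542 → y ← 0.482209 + 0.36·(-0.455542) = 0.318213
t=1.920000, y=0.318213: f=-1.163323 → y ← 0.318213 + 0.36·(-1.163323) = -0.100583
t=2.280000, y=-0.100583: f=-1.507954 → y ← -0.100583 + 0.36·(-1.507954) = -0.643446
t=2.640000, y=-0.643446: f=-1.522294 → y ← -0.643446 + 0.36·(-1.522294) = -1.191472
y(3) ≈ -1.1915

-1.1915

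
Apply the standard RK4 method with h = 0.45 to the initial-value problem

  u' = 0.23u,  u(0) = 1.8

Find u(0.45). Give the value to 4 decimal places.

1.9963

RK4: k1 = f(t_n, u_n); k2 = f(t_n + h/2, u_n + (h/2)·k1); k3 = f(t_n + h/2, u_n + (h/2)·k2); k4 = f(t_n + h, u_n + h·k3); u_{n+1} = u_n + (h/6)·(k1 + 2k2 + 2k3 + k4).
t=0.000000, u=1.800000:
  k1 = f(0.000000, 1.800000) = 0.414000
  k2 = f(0.225000, 1.893150) = 0.435425
  k3 = f(0.225000, 1.897971) = 0.436533
  k4 = f(0.450000, 1.996440) = 0.459181
  u ← 1.800000 + (0.45/6)·(k1 + 2k2 + 2k3 + k4) = 1.996282
u(0.45) ≈ 1.9963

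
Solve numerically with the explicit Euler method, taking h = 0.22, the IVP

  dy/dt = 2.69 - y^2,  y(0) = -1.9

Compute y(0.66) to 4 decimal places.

Euler: y_{n+1} = y_n + h·f(t_n, y_n).
t=0.000000, y=-1.900000: f=-0.920000 → y ← -1.900000 + 0.22·(-0.920000) = -2.102400
t=0.220000, y=-2.102400: f=-1.730086 → y ← -2.102400 + 0.22·(-1.730086) = -2.483019
t=0.440000, y=-2.483019: f=-3.475383 → y ← -2.483019 + 0.22·(-3.475383) = -3.247603
y(0.66) ≈ -3.2476

-3.2476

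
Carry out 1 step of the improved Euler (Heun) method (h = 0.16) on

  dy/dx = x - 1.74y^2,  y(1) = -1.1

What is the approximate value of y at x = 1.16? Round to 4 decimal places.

-1.3226

Heun: k1 = f(x_n, y_n); k2 = f(x_n + h, y_n + h·k1); y_{n+1} = y_n + (h/2)·(k1 + k2).
x=1.000000, y=-1.100000:
  k1 = f(1.000000, -1.100000) = -1.105400
  k2 = f(1.160000, -1.276864) = -1.676864
  y ← -1.100000 + (0.16/2)·(-1.105400 + (-1.676864)) = -1.322581
y(1.16) ≈ -1.3226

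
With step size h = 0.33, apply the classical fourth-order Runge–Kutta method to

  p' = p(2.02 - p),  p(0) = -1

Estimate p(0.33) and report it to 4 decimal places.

RK4: k1 = f(x_n, p_n); k2 = f(x_n + h/2, p_n + (h/2)·k1); k3 = f(x_n + h/2, p_n + (h/2)·k2); k4 = f(x_n + h, p_n + h·k3); p_{n+1} = p_n + (h/6)·(k1 + 2k2 + 2k3 + k4).
x=0.000000, p=-1.000000:
  k1 = f(0.000000, -1.000000) = -3.020000
  k2 = f(0.165000, -1.498300) = -5.271469
  k3 = f(0.165000, -1.869792) = -7.273104
  k4 = f(0.330000, -3.400124) = -18.429097
  p ← -1.000000 + (0.33/6)·(k1 + 2k2 + 2k3 + k4) = -3.559603
p(0.33) ≈ -3.5596

-3.5596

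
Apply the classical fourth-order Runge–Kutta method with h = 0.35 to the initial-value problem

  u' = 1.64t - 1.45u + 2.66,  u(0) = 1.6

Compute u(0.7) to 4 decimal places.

2.0441

RK4: k1 = f(t_n, u_n); k2 = f(t_n + h/2, u_n + (h/2)·k1); k3 = f(t_n + h/2, u_n + (h/2)·k2); k4 = f(t_n + h, u_n + h·k3); u_{n+1} = u_n + (h/6)·(k1 + 2k2 + 2k3 + k4).
t=0.000000, u=1.600000:
  k1 = f(0.000000, 1.600000) = 0.340000
  k2 = f(0.175000, 1.659500) = 0.540725
  k3 = f(0.175000, 1.694627) = 0.489791
  k4 = f(0.350000, 1.771427) = 0.665431
  u ← 1.600000 + (0.35/6)·(k1 + 2k2 + 2k3 + k4) = 1.778877
t=0.350000, u=1.778877:
  k1 = f(0.350000, 1.778877) = 0.654628
  k2 = f(0.525000, 1.893437) = 0.775516
  k3 = f(0.525000, 1.914592) = 0.744841
  k4 = f(0.700000, 2.039571) = 0.850621
  u ← 1.778877 + (0.35/6)·(k1 + 2k2 + 2k3 + k4) = 2.044058
u(0.7) ≈ 2.0441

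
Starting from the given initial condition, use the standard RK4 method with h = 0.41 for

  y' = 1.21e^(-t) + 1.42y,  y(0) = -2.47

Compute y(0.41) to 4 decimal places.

-3.8566

RK4: k1 = f(t_n, y_n); k2 = f(t_n + h/2, y_n + (h/2)·k1); k3 = f(t_n + h/2, y_n + (h/2)·k2); k4 = f(t_n + h, y_n + h·k3); y_{n+1} = y_n + (h/6)·(k1 + 2k2 + 2k3 + k4).
t=0.000000, y=-2.470000:
  k1 = f(0.000000, -2.470000) = -2.297400
  k2 = f(0.205000, -2.940967) = -3.190450
  k3 = f(0.205000, -3.124042) = -3.450417
  k4 = f(0.410000, -3.884671) = -4.713216
  y ← -2.470000 + (0.41/6)·(k1 + 2k2 + 2k3 + k4) = -3.856644
y(0.41) ≈ -3.8566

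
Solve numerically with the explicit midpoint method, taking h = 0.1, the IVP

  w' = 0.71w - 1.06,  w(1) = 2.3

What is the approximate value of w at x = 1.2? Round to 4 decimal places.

Midpoint: k1 = f(x_n, w_n); k2 = f(x_n + h/2, w_n + (h/2)·k1); w_{n+1} = w_n + h·k2.
x=1.000000, w=2.300000:
  k1 = f(1.000000, 2.300000) = 0.573000
  k2 = f(1.050000, 2.328650) = 0.593341
  w ← 2.300000 + 0.1·0.593341 = 2.359334
x=1.100000, w=2.359334:
  k1 = f(1.100000, 2.359334) = 0.615127
  k2 = f(1.150000, 2.390091) = 0.636964
  w ← 2.359334 + 0.1·0.636964 = 2.423031
w(1.2) ≈ 2.4230

2.4230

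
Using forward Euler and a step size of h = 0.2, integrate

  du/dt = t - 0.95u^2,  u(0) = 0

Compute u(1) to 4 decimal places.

Euler: u_{n+1} = u_n + h·f(t_n, u_n).
t=0.000000, u=0.000000: f=0.000000 → u ← 0.000000 + 0.2·0.000000 = 0.000000
t=0.200000, u=0.000000: f=0.200000 → u ← 0.000000 + 0.2·0.200000 = 0.040000
t=0.400000, u=0.040000: f=0.398480 → u ← 0.040000 + 0.2·0.398480 = 0.119696
t=0.600000, u=0.119696: f=0.586389 → u ← 0.119696 + 0.2·0.586389 = 0.236974
t=0.800000, u=0.236974: f=0.746651 → u ← 0.236974 + 0.2·0.746651 = 0.386304
u(1) ≈ 0.3863

0.3863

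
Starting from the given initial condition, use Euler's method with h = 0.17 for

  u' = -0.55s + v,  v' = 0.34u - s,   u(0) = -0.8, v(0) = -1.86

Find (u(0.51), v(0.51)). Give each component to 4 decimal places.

-1.8279, -2.1416

Euler on (u,v): u_{n+1} = u_n + h·u', v_{n+1} = v_n + h·v'.
0.000000: (-0.800000, -1.860000); f=(-1.860000, -0.272000) → (-1.116200, -1.906240)
0.170000: (-1.116200, -1.906240); f=(-1.999740, -0.549508) → (-1.456156, -1.999656)
0.340000: (-1.456156, -1.999656); f=(-2.186656, -0.835093) → (-1.827887, -2.141622)
(u(0.51), v(0.51)) ≈ (-1.8279, -2.1416)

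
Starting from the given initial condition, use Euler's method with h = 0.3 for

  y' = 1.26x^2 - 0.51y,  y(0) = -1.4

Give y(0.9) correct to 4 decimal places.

-0.6858

Euler: y_{n+1} = y_n + h·f(x_n, y_n).
x=0.000000, y=-1.400000: f=0.714000 → y ← -1.400000 + 0.3·0.714000 = -1.185800
x=0.300000, y=-1.185800: f=0.718158 → y ← -1.185800 + 0.3·0.718158 = -0.970353
x=0.600000, y=-0.970353: f=0.948480 → y ← -0.970353 + 0.3·0.948480 = -0.685809
y(0.9) ≈ -0.6858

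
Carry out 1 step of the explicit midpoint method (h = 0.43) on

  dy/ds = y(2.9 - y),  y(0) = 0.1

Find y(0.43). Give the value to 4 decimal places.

0.2887

Midpoint: k1 = f(s_n, y_n); k2 = f(s_n + h/2, y_n + (h/2)·k1); y_{n+1} = y_n + h·k2.
s=0.000000, y=0.100000:
  k1 = f(0.000000, 0.100000) = 0.280000
  k2 = f(0.215000, 0.160200) = 0.438916
  y ← 0.100000 + 0.43·0.438916 = 0.288734
y(0.43) ≈ 0.2887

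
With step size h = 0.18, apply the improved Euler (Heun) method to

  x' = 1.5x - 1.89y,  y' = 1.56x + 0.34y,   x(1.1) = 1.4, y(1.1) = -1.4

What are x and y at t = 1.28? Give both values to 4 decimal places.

2.3173, -0.9632

Heun on (x,y): k1 = f(t_n, state_n); k2 = f(t_n + h, state_n + h·k1); state_{n+1} = state_n + (h/2)·(k1 + k2).
1.100000: (1.400000, -1.400000)
  k1 = (4.746000, 1.708000)
  predictor → (2.254280, -1.092560)
  k2 = (5.446358, 3.145206)
  → (2.317312, -0.963211)
(x(1.28), y(1.28)) ≈ (2.3173, -0.9632)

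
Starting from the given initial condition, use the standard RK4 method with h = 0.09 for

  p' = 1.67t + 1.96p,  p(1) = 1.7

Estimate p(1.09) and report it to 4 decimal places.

2.1995

RK4: k1 = f(t_n, p_n); k2 = f(t_n + h/2, p_n + (h/2)·k1); k3 = f(t_n + h/2, p_n + (h/2)·k2); k4 = f(t_n + h, p_n + h·k3); p_{n+1} = p_n + (h/6)·(k1 + 2k2 + 2k3 + k4).
t=1.000000, p=1.700000:
  k1 = f(1.000000, 1.700000) = 5.002000
  k2 = f(1.045000, 1.925090) = 5.518326
  k3 = f(1.045000, 1.948325) = 5.563866
  k4 = f(1.090000, 2.200748) = 6.133766
  p ← 1.700000 + (0.09/6)·(k1 + 2k2 + 2k3 + k4) = 2.199502
p(1.09) ≈ 2.1995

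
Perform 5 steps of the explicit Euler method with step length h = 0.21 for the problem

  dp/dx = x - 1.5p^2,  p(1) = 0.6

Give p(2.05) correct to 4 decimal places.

1.0659

Euler: p_{n+1} = p_n + h·f(x_n, p_n).
x=1.000000, p=0.600000: f=0.460000 → p ← 0.600000 + 0.21·0.460000 = 0.696600
x=1.210000, p=0.696600: f=0.482123 → p ← 0.696600 + 0.21·0.482123 = 0.797846
x=1.420000, p=0.797846: f=0.465163 → p ← 0.797846 + 0.21·0.465163 = 0.895530
x=1.630000, p=0.895530: f=0.427039 → p ← 0.895530 + 0.21·0.427039 = 0.985208
x=1.840000, p=0.985208: f=0.384047 → p ← 0.985208 + 0.21·0.384047 = 1.065858
p(2.05) ≈ 1.0659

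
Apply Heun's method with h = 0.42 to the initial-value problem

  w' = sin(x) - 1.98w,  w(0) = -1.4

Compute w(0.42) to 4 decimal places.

-0.6342

Heun: k1 = f(x_n, w_n); k2 = f(x_n + h, w_n + h·k1); w_{n+1} = w_n + (h/2)·(k1 + k2).
x=0.000000, w=-1.400000:
  k1 = f(0.000000, -1.400000) = 2.772000
  k2 = f(0.420000, -0.235760) = 0.874565
  w ← -1.400000 + (0.42/2)·(2.772000 + 0.874565) = -0.634221
w(0.42) ≈ -0.6342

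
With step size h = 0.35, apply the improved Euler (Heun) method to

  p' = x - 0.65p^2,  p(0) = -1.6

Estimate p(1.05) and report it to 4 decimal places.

-13.4464

Heun: k1 = f(x_n, p_n); k2 = f(x_n + h, p_n + h·k1); p_{n+1} = p_n + (h/2)·(k1 + k2).
x=0.000000, p=-1.600000:
  k1 = f(0.000000, -1.600000) = -1.664000
  k2 = f(0.350000, -2.182400) = -2.745865
  p ← -1.600000 + (0.35/2)·(-1.664000 + (-2.745865)) = -2.371726
x=0.350000, p=-2.371726:
  k1 = f(0.350000, -2.371726) = -3.306306
  k2 = f(0.700000, -3.528934) = -7.394692
  p ← -2.371726 + (0.35/2)·(-3.306306 + (-7.394692)) = -4.244401
x=0.700000, p=-4.244401:
  k1 = f(0.700000, -4.244401) = -11.009711
  k2 = f(1.050000, -8.097800) = -41.573338
  p ← -4.244401 + (0.35/2)·(-11.009711 + (-41.573338)) = -13.446435
p(1.05) ≈ -13.4464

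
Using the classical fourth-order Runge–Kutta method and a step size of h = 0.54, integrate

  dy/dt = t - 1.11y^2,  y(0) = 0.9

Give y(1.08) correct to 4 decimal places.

0.8101

RK4: k1 = f(t_n, y_n); k2 = f(t_n + h/2, y_n + (h/2)·k1); k3 = f(t_n + h/2, y_n + (h/2)·k2); k4 = f(t_n + h, y_n + h·k3); y_{n+1} = y_n + (h/6)·(k1 + 2k2 + 2k3 + k4).
t=0.000000, y=0.900000:
  k1 = f(0.000000, 0.900000) = -0.899100
  k2 = f(0.270000, 0.657243) = -0.209485
  k3 = f(0.270000, 0.843439) = -0.519642
  k4 = f(0.540000, 0.619393) = 0.114151
  y ← 0.900000 + (0.54/6)·(k1 + 2k2 + 2k3 + k4) = 0.698112
t=0.540000, y=0.698112:
  k1 = f(0.540000, 0.698112) = -0.000970
  k2 = f(0.810000, 0.697850) = 0.269436
  k3 = f(0.810000, 0.770859) = 0.150411
  k4 = f(1.080000, 0.779334) = 0.405829
  y ← 0.698112 + (0.54/6)·(k1 + 2k2 + 2k3 + k4) = 0.810122
y(1.08) ≈ 0.8101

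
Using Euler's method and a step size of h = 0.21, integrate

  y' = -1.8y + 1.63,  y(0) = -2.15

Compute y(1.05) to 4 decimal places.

Euler: y_{n+1} = y_n + h·f(x_n, y_n).
x=0.000000, y=-2.150000: f=5.500000 → y ← -2.150000 + 0.21·5.500000 = -0.995000
x=0.210000, y=-0.995000: f=3.421000 → y ← -0.995000 + 0.21·3.421000 = -0.276590
x=0.420000, y=-0.276590: f=2.127862 → y ← -0.276590 + 0.21·2.127862 = 0.170261
x=0.630000, y=0.170261: f=1.323530 → y ← 0.170261 + 0.21·1.323530 = 0.448202
x=0.840000, y=0.448202: f=0.823236 → y ← 0.448202 + 0.21·0.823236 = 0.621082
y(1.05) ≈ 0.6211

0.6211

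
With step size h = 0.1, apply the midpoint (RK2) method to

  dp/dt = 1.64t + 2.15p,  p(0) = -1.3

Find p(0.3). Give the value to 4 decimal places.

Midpoint: k1 = f(t_n, p_n); k2 = f(t_n + h/2, p_n + (h/2)·k1); p_{n+1} = p_n + h·k2.
t=0.000000, p=-1.300000:
  k1 = f(0.000000, -1.300000) = -2.795000
  k2 = f(0.050000, -1.439750) = -3.013463
  p ← -1.300000 + 0.1·(-3.013463) = -1.601346
t=0.100000, p=-1.601346:
  k1 = f(0.100000, -1.601346) = -3.278894
  k2 = f(0.150000, -1.765291) = -3.549376
  p ← -1.601346 + 0.1·(-3.549376) = -1.956284
t=0.200000, p=-1.956284:
  k1 = f(0.200000, -1.956284) = -3.878010
  k2 = f(0.250000, -2.150184) = -4.212896
  p ← -1.956284 + 0.1·(-4.212896) = -2.377573
p(0.3) ≈ -2.3776

-2.3776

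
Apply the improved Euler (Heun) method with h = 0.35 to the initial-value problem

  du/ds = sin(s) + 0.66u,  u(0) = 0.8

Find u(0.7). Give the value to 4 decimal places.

Heun: k1 = f(s_n, u_n); k2 = f(s_n + h, u_n + h·k1); u_{n+1} = u_n + (h/2)·(k1 + k2).
s=0.000000, u=0.800000:
  k1 = f(0.000000, 0.800000) = 0.528000
  k2 = f(0.350000, 0.984800) = 0.992866
  u ← 0.800000 + (0.35/2)·(0.528000 + 0.992866) = 1.066152
s=0.350000, u=1.066152:
  k1 = f(0.350000, 1.066152) = 1.046558
  k2 = f(0.700000, 1.432447) = 1.589633
  u ← 1.066152 + (0.35/2)·(1.046558 + 1.589633) = 1.527485
u(0.7) ≈ 1.5275

1.5275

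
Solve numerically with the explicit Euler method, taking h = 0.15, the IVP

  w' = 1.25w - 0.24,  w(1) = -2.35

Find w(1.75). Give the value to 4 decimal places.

-5.8107

Euler: w_{n+1} = w_n + h·f(t_n, w_n).
t=1.000000, w=-2.350000: f=-3.177500 → w ← -2.350000 + 0.15·(-3.177500) = -2.826625
t=1.150000, w=-2.826625: f=-3.773281 → w ← -2.826625 + 0.15·(-3.773281) = -3.392617
t=1.300000, w=-3.392617: f=-4.480771 → w ← -3.392617 + 0.15·(-4.480771) = -4.064733
t=1.450000, w=-4.064733: f=-5.320916 → w ← -4.064733 + 0.15·(-5.320916) = -4.862870
t=1.600000, w=-4.862870: f=-6.318588 → w ← -4.862870 + 0.15·(-6.318588) = -5.810659
w(1.75) ≈ -5.8107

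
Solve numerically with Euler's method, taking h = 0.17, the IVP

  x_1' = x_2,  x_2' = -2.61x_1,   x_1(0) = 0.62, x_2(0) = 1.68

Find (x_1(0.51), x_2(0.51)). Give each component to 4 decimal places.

Euler on (x_1,x_2): x_1_{n+1} = x_1_n + h·x_1', x_2_{n+1} = x_2_n + h·x_2'.
0.000000: (0.620000, 1.680000); f=(1.680000, -1.618200) → (0.905600, 1.404906)
0.170000: (0.905600, 1.404906); f=(1.404906, -2.363616) → (1.144434, 1.003091)
0.340000: (1.144434, 1.003091); f=(1.003091, -2.986973) → (1.314960, 0.495306)
(x_1(0.51), x_2(0.51)) ≈ (1.3150, 0.4953)

1.3150, 0.4953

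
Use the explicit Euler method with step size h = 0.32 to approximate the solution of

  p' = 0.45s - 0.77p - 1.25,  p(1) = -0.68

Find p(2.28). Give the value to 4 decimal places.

Euler: p_{n+1} = p_n + h·f(s_n, p_n).
s=1.000000, p=-0.680000: f=-0.276400 → p ← -0.680000 + 0.32·(-0.276400) = -0.768448
s=1.320000, p=-0.768448: f=-0.064295 → p ← -0.768448 + 0.32·(-0.064295) = -0.789022
s=1.640000, p=-0.789022: f=0.095547 → p ← -0.789022 + 0.32·0.095547 = -0.758447
s=1.960000, p=-0.758447: f=0.216004 → p ← -0.758447 + 0.32·0.216004 = -0.689326
p(2.28) ≈ -0.6893

-0.6893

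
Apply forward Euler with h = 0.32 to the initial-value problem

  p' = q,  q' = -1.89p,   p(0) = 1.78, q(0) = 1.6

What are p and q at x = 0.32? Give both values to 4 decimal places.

2.2920, 0.5235

Euler on (p,q): p_{n+1} = p_n + h·p', q_{n+1} = q_n + h·q'.
0.000000: (1.780000, 1.600000); f=(1.600000, -3.364200) → (2.292000, 0.523456)
(p(0.32), q(0.32)) ≈ (2.2920, 0.5235)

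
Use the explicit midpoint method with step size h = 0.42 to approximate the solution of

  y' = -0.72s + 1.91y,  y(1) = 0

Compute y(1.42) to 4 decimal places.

-0.4872

Midpoint: k1 = f(s_n, y_n); k2 = f(s_n + h/2, y_n + (h/2)·k1); y_{n+1} = y_n + h·k2.
s=1.000000, y=0.000000:
  k1 = f(1.000000, 0.000000) = -0.720000
  k2 = f(1.210000, -0.151200) = -1.159992
  y ← 0.000000 + 0.42·(-1.159992) = -0.487197
y(1.42) ≈ -0.4872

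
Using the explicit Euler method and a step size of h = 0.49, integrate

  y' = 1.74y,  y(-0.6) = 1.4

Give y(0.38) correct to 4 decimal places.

Euler: y_{n+1} = y_n + h·f(x_n, y_n).
x=-0.600000, y=1.400000: f=2.436000 → y ← 1.400000 + 0.49·2.436000 = 2.593640
x=-0.110000, y=2.593640: f=4.512934 → y ← 2.593640 + 0.49·4.512934 = 4.804977
y(0.38) ≈ 4.8050

4.8050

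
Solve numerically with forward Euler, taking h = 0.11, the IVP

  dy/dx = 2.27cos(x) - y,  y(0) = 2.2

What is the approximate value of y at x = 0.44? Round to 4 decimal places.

Euler: y_{n+1} = y_n + h·f(x_n, y_n).
x=0.000000, y=2.200000: f=0.070000 → y ← 2.200000 + 0.11·0.070000 = 2.207700
x=0.110000, y=2.207700: f=0.048580 → y ← 2.207700 + 0.11·0.048580 = 2.213044
x=0.220000, y=2.213044: f=0.002243 → y ← 2.213044 + 0.11·0.002243 = 2.213291
x=0.330000, y=2.213291: f=-0.065774 → y ← 2.213291 + 0.11·(-0.065774) = 2.206055
y(0.44) ≈ 2.2061

2.2061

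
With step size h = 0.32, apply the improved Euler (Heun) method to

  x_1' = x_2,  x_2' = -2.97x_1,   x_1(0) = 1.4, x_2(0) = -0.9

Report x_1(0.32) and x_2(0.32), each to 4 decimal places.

0.8991, -2.0937

Heun on (x_1,x_2): k1 = f(x_n, state_n); k2 = f(x_n + h, state_n + h·k1); state_{n+1} = state_n + (h/2)·(k1 + k2).
0.000000: (1.400000, -0.900000)
  k1 = (-0.900000, -4.158000)
  predictor → (1.112000, -2.230560)
  k2 = (-2.230560, -3.302640)
  → (0.899110, -2.093702)
(x_1(0.32), x_2(0.32)) ≈ (0.8991, -2.0937)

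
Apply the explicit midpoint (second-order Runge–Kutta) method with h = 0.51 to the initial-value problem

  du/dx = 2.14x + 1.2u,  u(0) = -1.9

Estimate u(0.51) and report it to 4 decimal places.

-3.1403

Midpoint: k1 = f(x_n, u_n); k2 = f(x_n + h/2, u_n + (h/2)·k1); u_{n+1} = u_n + h·k2.
x=0.000000, u=-1.900000:
  k1 = f(0.000000, -1.900000) = -2.280000
  k2 = f(0.255000, -2.481400) = -2.431980
  u ← -1.900000 + 0.51·(-2.431980) = -3.140310
u(0.51) ≈ -3.1403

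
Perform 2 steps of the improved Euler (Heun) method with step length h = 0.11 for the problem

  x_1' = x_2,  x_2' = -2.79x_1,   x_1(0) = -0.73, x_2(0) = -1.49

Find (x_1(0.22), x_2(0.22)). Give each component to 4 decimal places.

-1.0032, -0.9493

Heun on (x_1,x_2): k1 = f(t_n, state_n); k2 = f(t_n + h, state_n + h·k1); state_{n+1} = state_n + (h/2)·(k1 + k2).
0.000000: (-0.730000, -1.490000)
  k1 = (-1.490000, 2.036700)
  predictor → (-0.893900, -1.265963)
  k2 = (-1.265963, 2.493981)
  → (-0.881578, -1.240813)
0.110000: (-0.881578, -1.240813)
  k1 = (-1.240813, 2.459603)
  predictor → (-1.018067, -0.970256)
  k2 = (-0.970256, 2.840408)
  → (-1.003187, -0.949312)
(x_1(0.22), x_2(0.22)) ≈ (-1.0032, -0.9493)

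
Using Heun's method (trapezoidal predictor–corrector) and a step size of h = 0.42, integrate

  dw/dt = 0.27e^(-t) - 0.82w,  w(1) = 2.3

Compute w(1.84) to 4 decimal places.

1.2131

Heun: k1 = f(t_n, w_n); k2 = f(t_n + h, w_n + h·k1); w_{n+1} = w_n + (h/2)·(k1 + k2).
t=1.000000, w=2.300000:
  k1 = f(1.000000, 2.300000) = -1.786673
  k2 = f(1.420000, 1.549598) = -1.205407
  w ← 2.300000 + (0.42/2)·(-1.786673 + (-1.205407)) = 1.671663
t=1.420000, w=1.671663:
  k1 = f(1.420000, 1.671663) = -1.305501
  k2 = f(1.840000, 1.123353) = -0.878269
  w ← 1.671663 + (0.42/2)·(-1.305501 + (-0.878269)) = 1.213072
w(1.84) ≈ 1.2131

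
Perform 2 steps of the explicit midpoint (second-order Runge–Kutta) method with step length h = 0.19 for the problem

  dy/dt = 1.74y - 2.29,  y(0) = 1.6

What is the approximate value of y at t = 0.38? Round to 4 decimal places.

1.8609

Midpoint: k1 = f(t_n, y_n); k2 = f(t_n + h/2, y_n + (h/2)·k1); y_{n+1} = y_n + h·k2.
t=0.000000, y=1.600000:
  k1 = f(0.000000, 1.600000) = 0.494000
  k2 = f(0.095000, 1.646930) = 0.575658
  y ← 1.600000 + 0.19·0.575658 = 1.709375
t=0.190000, y=1.709375:
  k1 = f(0.190000, 1.709375) = 0.684313
  k2 = f(0.285000, 1.774385) = 0.797429
  y ← 1.709375 + 0.19·0.797429 = 1.860887
y(0.38) ≈ 1.8609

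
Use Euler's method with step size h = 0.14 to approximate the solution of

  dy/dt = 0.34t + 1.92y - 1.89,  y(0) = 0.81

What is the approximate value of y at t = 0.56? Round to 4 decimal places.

Euler: y_{n+1} = y_n + h·f(t_n, y_n).
t=0.000000, y=0.810000: f=-0.334800 → y ← 0.810000 + 0.14·(-0.334800) = 0.763128
t=0.140000, y=0.763128: f=-0.377194 → y ← 0.763128 + 0.14·(-0.377194) = 0.710321
t=0.280000, y=0.710321: f=-0.430984 → y ← 0.710321 + 0.14·(-0.430984) = 0.649983
t=0.420000, y=0.649983: f=-0.499233 → y ← 0.649983 + 0.14·(-0.499233) = 0.580090
y(0.56) ≈ 0.5801

0.5801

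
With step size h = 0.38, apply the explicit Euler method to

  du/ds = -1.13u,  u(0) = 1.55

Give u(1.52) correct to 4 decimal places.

Euler: u_{n+1} = u_n + h·f(s_n, u_n).
s=0.000000, u=1.550000: f=-1.751500 → u ← 1.550000 + 0.38·(-1.751500) = 0.884430
s=0.380000, u=0.884430: f=-0.999406 → u ← 0.884430 + 0.38·(-0.999406) = 0.504656
s=0.760000, u=0.504656: f=-0.570261 → u ← 0.504656 + 0.38·(-0.570261) = 0.287957
s=1.140000, u=0.287957: f=-0.325391 → u ← 0.287957 + 0.38·(-0.325391) = 0.164308
u(1.52) ≈ 0.1643

0.1643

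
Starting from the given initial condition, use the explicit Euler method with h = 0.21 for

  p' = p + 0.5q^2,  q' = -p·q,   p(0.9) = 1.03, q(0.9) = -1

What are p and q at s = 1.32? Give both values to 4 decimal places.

1.6996, -0.5613

Euler on (p,q): p_{n+1} = p_n + h·p', q_{n+1} = q_n + h·q'.
0.900000: (1.030000, -1.000000); f=(1.530000, 1.030000) → (1.351300, -0.783700)
1.110000: (1.351300, -0.783700); f=(1.658393, 1.059014) → (1.699562, -0.561307)
(p(1.32), q(1.32)) ≈ (1.6996, -0.5613)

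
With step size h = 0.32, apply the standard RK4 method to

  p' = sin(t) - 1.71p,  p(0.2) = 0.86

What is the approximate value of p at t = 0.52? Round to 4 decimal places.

RK4: k1 = f(t_n, p_n); k2 = f(t_n + h/2, p_n + (h/2)·k1); k3 = f(t_n + h/2, p_n + (h/2)·k2); k4 = f(t_n + h, p_n + h·k3); p_{n+1} = p_n + (h/6)·(k1 + 2k2 + 2k3 + k4).
t=0.200000, p=0.860000:
  k1 = f(0.200000, 0.860000) = -1.271931
  k2 = f(0.360000, 0.656491) = -0.770326
  k3 = f(0.360000, 0.736748) = -0.907565
  k4 = f(0.520000, 0.569579) = -0.477100
  p ← 0.860000 + (0.32/6)·(k1 + 2k2 + 2k3 + k4) = 0.587743
p(0.52) ≈ 0.5877

0.5877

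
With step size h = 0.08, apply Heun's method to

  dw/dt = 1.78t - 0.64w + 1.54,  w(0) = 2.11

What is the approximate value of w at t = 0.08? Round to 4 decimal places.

Heun: k1 = f(t_n, w_n); k2 = f(t_n + h, w_n + h·k1); w_{n+1} = w_n + (h/2)·(k1 + k2).
t=0.000000, w=2.110000:
  k1 = f(0.000000, 2.110000) = 0.189600
  k2 = f(0.080000, 2.125168) = 0.322292
  w ← 2.110000 + (0.08/2)·(0.189600 + 0.322292) = 2.130476
w(0.08) ≈ 2.1305

2.1305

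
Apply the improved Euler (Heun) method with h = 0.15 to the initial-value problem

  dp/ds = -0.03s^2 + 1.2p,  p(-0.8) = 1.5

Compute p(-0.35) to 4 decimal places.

Heun: k1 = f(s_n, p_n); k2 = f(s_n + h, p_n + h·k1); p_{n+1} = p_n + (h/2)·(k1 + k2).
s=-0.800000, p=1.500000:
  k1 = f(-0.800000, 1.500000) = 1.780800
  k2 = f(-0.650000, 1.767120) = 2.107869
  p ← 1.500000 + (0.15/2)·(1.780800 + 2.107869) = 1.791650
s=-0.650000, p=1.791650:
  k1 = f(-0.650000, 1.791650) = 2.137305
  k2 = f(-0.500000, 2.112246) = 2.527195
  p ← 1.791650 + (0.15/2)·(2.137305 + 2.527195) = 2.141488
s=-0.500000, p=2.141488:
  k1 = f(-0.500000, 2.141488) = 2.562285
  k2 = f(-0.350000, 2.525830) = 3.027322
  p ← 2.141488 + (0.15/2)·(2.562285 + 3.027322) = 2.560708
p(-0.35) ≈ 2.5607

2.5607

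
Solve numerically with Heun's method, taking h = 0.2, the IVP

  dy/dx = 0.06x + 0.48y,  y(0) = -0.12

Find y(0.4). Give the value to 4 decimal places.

Heun: k1 = f(x_n, y_n); k2 = f(x_n + h, y_n + h·k1); y_{n+1} = y_n + (h/2)·(k1 + k2).
x=0.000000, y=-0.120000:
  k1 = f(0.000000, -0.120000) = -0.057600
  k2 = f(0.200000, -0.131520) = -0.051130
  y ← -0.120000 + (0.2/2)·(-0.057600 + (-0.051130)) = -0.130873
x=0.200000, y=-0.130873:
  k1 = f(0.200000, -0.130873) = -0.050819
  k2 = f(0.400000, -0.141037) = -0.043698
  y ← -0.130873 + (0.2/2)·(-0.050819 + (-0.043698)) = -0.140325
y(0.4) ≈ -0.1403

-0.1403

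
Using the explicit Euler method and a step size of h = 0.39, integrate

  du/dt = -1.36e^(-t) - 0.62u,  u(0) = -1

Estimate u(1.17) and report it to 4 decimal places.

Euler: u_{n+1} = u_n + h·f(t_n, u_n).
t=0.000000, u=-1.000000: f=-0.740000 → u ← -1.000000 + 0.39·(-0.740000) = -1.288600
t=0.390000, u=-1.288600: f=-0.121865 → u ← -1.288600 + 0.39·(-0.121865) = -1.336127
t=0.780000, u=-1.336127: f=0.204967 → u ← -1.336127 + 0.39·0.204967 = -1.256190
u(1.17) ≈ -1.2562

-1.2562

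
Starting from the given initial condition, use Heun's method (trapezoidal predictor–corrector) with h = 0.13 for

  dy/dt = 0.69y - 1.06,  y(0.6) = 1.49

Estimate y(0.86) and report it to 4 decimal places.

1.4809

Heun: k1 = f(t_n, y_n); k2 = f(t_n + h, y_n + h·k1); y_{n+1} = y_n + (h/2)·(k1 + k2).
t=0.600000, y=1.490000:
  k1 = f(0.600000, 1.490000) = -0.031900
  k2 = f(0.730000, 1.485853) = -0.034761
  y ← 1.490000 + (0.13/2)·(-0.031900 + (-0.034761)) = 1.485667
t=0.730000, y=1.485667:
  k1 = f(0.730000, 1.485667) = -0.034890
  k2 = f(0.860000, 1.481131) = -0.038019
  y ← 1.485667 + (0.13/2)·(-0.034890 + (-0.038019)) = 1.480928
y(0.86) ≈ 1.4809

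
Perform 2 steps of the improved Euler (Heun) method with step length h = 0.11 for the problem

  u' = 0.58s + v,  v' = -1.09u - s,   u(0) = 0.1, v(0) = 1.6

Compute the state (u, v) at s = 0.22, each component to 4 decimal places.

0.4597, 1.5090

Heun on (u,v): k1 = f(s_n, state_n); k2 = f(s_n + h, state_n + h·k1); state_{n+1} = state_n + (h/2)·(k1 + k2).
0.000000: (0.100000, 1.600000)
  k1 = (1.600000, -0.109000)
  predictor → (0.276000, 1.588010)
  k2 = (1.651810, -0.410840)
  → (0.278850, 1.571409)
0.110000: (0.278850, 1.571409)
  k1 = (1.635209, -0.413946)
  predictor → (0.458723, 1.525875)
  k2 = (1.653475, -0.720008)
  → (0.459727, 1.509041)
(u(0.22), v(0.22)) ≈ (0.4597, 1.5090)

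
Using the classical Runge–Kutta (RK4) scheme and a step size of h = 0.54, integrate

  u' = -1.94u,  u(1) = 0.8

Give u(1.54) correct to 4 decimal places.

RK4: k1 = f(t_n, u_n); k2 = f(t_n + h/2, u_n + (h/2)·k1); k3 = f(t_n + h/2, u_n + (h/2)·k2); k4 = f(t_n + h, u_n + h·k3); u_{n+1} = u_n + (h/6)·(k1 + 2k2 + 2k3 + k4).
t=1.000000, u=0.800000:
  k1 = f(1.000000, 0.800000) = -1.552000
  k2 = f(1.270000, 0.380960) = -0.739062
  k3 = f(1.270000, 0.600453) = -1.164879
  k4 = f(1.540000, 0.170965) = -0.331673
  u ← 0.800000 + (0.54/6)·(k1 + 2k2 + 2k3 + k4) = 0.287760
u(1.54) ≈ 0.2878

0.2878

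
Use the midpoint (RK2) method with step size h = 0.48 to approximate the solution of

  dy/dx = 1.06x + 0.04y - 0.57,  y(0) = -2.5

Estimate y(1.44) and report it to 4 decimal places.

-2.3751

Midpoint: k1 = f(x_n, y_n); k2 = f(x_n + h/2, y_n + (h/2)·k1); y_{n+1} = y_n + h·k2.
x=0.000000, y=-2.500000:
  k1 = f(0.000000, -2.500000) = -0.670000
  k2 = f(0.240000, -2.660800) = -0.422032
  y ← -2.500000 + 0.48·(-0.422032) = -2.702575
x=0.480000, y=-2.702575:
  k1 = f(0.480000, -2.702575) = -0.169303
  k2 = f(0.720000, -2.743208) = 0.083472
  y ← -2.702575 + 0.48·0.083472 = -2.662509
x=0.960000, y=-2.662509:
  k1 = f(0.960000, -2.662509) = 0.341100
  k2 = f(1.200000, -2.580645) = 0.598774
  y ← -2.662509 + 0.48·0.598774 = -2.375097
y(1.44) ≈ -2.3751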